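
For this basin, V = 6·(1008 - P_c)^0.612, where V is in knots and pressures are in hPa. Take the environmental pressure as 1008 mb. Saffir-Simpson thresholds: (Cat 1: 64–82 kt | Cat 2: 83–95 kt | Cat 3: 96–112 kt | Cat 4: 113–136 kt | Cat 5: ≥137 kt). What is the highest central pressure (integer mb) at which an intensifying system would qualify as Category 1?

Category 1 begins at V = 64 kt.
Required ΔP = (64/6)^(1/0.612) = 10.667^1.634 ≈ 47.84 mb.
P_c ≤ 1008 − 47.84 = 960.16, so the highest integer P_c is 960 mb.

960 mb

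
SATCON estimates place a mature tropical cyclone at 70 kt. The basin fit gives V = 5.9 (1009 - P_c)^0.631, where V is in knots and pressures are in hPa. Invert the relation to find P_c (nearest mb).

ΔP = (V / 5.9)^(1/0.631) = (70/5.9)^1.585.
70/5.9 = 11.864; 11.864^1.585 ≈ 50.40 mb.
P_c = 1009 − 50.40 = 958.60 ≈ 959 mb.

959 mb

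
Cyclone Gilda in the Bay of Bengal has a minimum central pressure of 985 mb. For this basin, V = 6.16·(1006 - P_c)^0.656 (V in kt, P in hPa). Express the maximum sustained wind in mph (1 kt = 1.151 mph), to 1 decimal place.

52.2 mph

ΔP = 1006 − 985 = 21 mb.
V ≈ 6.16 × 21^0.656 = 6.16 × 7.368 ≈ 45.390 kt.
45.390 × 1.151 ≈ 52.24 mph → 52.2 mph.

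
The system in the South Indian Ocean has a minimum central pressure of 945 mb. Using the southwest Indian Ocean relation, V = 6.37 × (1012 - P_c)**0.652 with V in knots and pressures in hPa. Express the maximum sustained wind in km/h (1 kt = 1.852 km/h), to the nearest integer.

ΔP = 1012 − 945 = 67 mb.
V ≈ 6.37 × 67^0.652 = 6.37 × 15.510 ≈ 98.796 kt.
98.796 × 1.852 ≈ 182.97 km/h → 183 km/h.

183 km/h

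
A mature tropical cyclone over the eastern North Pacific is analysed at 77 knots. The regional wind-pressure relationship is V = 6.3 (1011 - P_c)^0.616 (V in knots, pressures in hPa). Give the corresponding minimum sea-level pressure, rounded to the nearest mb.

953 mb

ΔP = (V / 6.3)^(1/0.616) = (77/6.3)^1.623.
77/6.3 = 12.222; 12.222^1.623 ≈ 58.19 mb.
P_c = 1011 − 58.19 = 952.81 ≈ 953 mb.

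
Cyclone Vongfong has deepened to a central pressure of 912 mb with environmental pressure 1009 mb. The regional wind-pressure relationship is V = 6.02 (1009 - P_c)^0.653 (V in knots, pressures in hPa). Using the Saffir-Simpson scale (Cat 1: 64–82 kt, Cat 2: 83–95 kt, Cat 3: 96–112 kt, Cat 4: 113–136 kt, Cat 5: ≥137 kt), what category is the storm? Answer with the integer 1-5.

ΔP = 1009 − 912 = 97 mb.
V ≈ 6.02 × 97^0.653 = 6.02 × 19.83 ≈ 119 kt.
119 kt falls in the Category 4 band.

4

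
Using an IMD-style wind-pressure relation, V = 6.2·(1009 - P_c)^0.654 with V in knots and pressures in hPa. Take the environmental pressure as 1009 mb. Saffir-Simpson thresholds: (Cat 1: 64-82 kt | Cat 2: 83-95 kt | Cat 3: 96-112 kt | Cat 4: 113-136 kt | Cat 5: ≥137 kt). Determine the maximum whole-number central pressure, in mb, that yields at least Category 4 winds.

Category 4 begins at V = 113 kt.
Required ΔP = (113/6.2)^(1/0.654) = 18.226^1.529 ≈ 84.66 mb.
P_c ≤ 1009 − 84.66 = 924.34, so the highest integer P_c is 924 mb.

924 mb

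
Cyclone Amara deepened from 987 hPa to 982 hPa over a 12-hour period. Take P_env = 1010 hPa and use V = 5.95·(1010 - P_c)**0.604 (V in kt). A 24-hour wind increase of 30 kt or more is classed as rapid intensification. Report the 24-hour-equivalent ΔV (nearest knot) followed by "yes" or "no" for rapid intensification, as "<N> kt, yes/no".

10 kt, no

V₁: ΔP = 23, V ≈ 5.95 × 23^0.604 ≈ 39.54 kt.
V₂: ΔP = 28, V ≈ 5.95 × 28^0.604 ≈ 44.52 kt.
ΔV over 12 h = 4.98 kt → 24 h equivalent = 4.98 × 24/12 ≈ 9.96 kt.
10 kt < 30 kt ⇒ not rapid intensification.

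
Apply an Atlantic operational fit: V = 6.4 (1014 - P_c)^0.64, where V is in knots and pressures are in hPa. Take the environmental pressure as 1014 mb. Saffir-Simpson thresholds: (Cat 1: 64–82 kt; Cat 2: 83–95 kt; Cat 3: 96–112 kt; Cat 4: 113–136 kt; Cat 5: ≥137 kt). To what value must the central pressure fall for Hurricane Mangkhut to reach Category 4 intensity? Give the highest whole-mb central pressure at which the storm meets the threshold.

925 mb

Category 4 begins at V = 113 kt.
Required ΔP = (113/6.4)^(1/0.64) = 17.656^1.562 ≈ 88.77 mb.
P_c ≤ 1014 − 88.77 = 925.23, so the highest integer P_c is 925 mb.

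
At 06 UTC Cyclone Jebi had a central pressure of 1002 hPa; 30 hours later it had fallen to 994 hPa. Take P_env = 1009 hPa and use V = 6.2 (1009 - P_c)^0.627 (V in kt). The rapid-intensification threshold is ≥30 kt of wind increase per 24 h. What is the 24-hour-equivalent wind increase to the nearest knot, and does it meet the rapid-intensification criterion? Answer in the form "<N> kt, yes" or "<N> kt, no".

10 kt, no

V₁: ΔP = 7, V ≈ 6.2 × 7^0.627 ≈ 21.00 kt.
V₂: ΔP = 15, V ≈ 6.2 × 15^0.627 ≈ 33.87 kt.
ΔV over 30 h = 12.87 kt → 24 h equivalent = 12.87 × 24/30 ≈ 10.30 kt.
10 kt < 30 kt ⇒ not rapid intensification.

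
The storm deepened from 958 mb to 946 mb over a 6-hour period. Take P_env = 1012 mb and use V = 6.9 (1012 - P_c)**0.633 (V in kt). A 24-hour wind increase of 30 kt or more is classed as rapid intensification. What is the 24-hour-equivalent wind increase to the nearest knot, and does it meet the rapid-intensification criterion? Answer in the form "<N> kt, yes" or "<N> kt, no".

V₁: ΔP = 54, V ≈ 6.9 × 54^0.633 ≈ 86.19 kt.
V₂: ΔP = 66, V ≈ 6.9 × 66^0.633 ≈ 97.86 kt.
ΔV over 6 h = 11.67 kt → 24 h equivalent = 11.67 × 24/6 ≈ 46.68 kt.
47 kt ≥ 30 kt ⇒ rapid intensification.

47 kt, yes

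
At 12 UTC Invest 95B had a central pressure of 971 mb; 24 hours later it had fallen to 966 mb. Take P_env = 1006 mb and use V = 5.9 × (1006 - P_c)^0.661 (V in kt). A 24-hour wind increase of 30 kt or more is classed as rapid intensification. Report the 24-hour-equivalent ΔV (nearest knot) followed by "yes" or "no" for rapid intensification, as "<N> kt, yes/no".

V₁: ΔP = 35, V ≈ 5.9 × 35^0.661 ≈ 61.87 kt.
V₂: ΔP = 40, V ≈ 5.9 × 40^0.661 ≈ 67.58 kt.
ΔV over 24 h = 5.71 kt → 24 h equivalent = 5.71 × 24/24 ≈ 5.71 kt.
6 kt < 30 kt ⇒ not rapid intensification.

6 kt, no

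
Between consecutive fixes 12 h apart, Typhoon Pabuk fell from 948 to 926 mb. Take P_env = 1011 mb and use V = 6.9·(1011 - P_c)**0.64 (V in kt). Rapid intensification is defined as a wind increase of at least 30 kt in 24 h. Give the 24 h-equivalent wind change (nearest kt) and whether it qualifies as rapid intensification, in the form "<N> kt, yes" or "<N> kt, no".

V₁: ΔP = 63, V ≈ 6.9 × 63^0.64 ≈ 97.82 kt.
V₂: ΔP = 85, V ≈ 6.9 × 85^0.64 ≈ 118.49 kt.
ΔV over 12 h = 20.67 kt → 24 h equivalent = 20.67 × 24/12 ≈ 41.34 kt.
41 kt ≥ 30 kt ⇒ rapid intensification.

41 kt, yes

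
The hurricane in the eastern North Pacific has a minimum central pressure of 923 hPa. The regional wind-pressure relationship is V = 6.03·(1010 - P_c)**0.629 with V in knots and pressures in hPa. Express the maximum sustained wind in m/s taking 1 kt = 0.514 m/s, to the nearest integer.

ΔP = 1010 − 923 = 87 hPa.
V ≈ 6.03 × 87^0.629 = 6.03 × 16.594 ≈ 100.063 kt.
100.063 × 0.514 ≈ 51.43 m/s → 51 m/s.

51 m/s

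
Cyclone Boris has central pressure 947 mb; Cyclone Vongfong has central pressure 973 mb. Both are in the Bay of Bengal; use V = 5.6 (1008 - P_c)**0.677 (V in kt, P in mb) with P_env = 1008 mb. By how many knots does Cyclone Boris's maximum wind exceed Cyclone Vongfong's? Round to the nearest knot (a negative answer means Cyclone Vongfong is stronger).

Cyclone Boris: ΔP = 61; V ≈ 5.6 × 61^0.677 ≈ 90.54 kt.
Cyclone Vongfong: ΔP = 35; V ≈ 5.6 × 35^0.677 ≈ 62.16 kt.
Difference ≈ 90.54 − 62.16 = 28.38 → 28 kt.

28 kt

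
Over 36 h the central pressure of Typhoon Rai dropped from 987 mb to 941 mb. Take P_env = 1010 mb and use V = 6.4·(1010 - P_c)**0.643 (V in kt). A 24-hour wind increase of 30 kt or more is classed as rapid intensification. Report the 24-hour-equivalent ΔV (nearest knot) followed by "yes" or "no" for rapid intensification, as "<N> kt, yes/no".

33 kt, yes

V₁: ΔP = 23, V ≈ 6.4 × 23^0.643 ≈ 48.06 kt.
V₂: ΔP = 69, V ≈ 6.4 × 69^0.643 ≈ 97.40 kt.
ΔV over 36 h = 49.34 kt → 24 h equivalent = 49.34 × 24/36 ≈ 32.89 kt.
33 kt ≥ 30 kt ⇒ rapid intensification.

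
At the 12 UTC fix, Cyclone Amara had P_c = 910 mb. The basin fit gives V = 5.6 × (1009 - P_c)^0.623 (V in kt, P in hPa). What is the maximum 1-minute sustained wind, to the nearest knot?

98 kt

ΔP = 1009 − 910 = 99 mb.
99^0.623 ≈ 17.510.
V ≈ 5.6 × 17.510 ≈ 98.1 kt.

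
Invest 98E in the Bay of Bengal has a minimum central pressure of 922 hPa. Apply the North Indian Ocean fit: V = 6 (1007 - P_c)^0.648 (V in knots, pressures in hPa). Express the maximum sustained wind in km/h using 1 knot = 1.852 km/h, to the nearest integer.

ΔP = 1007 − 922 = 85 hPa.
V ≈ 6 × 85^0.648 = 6 × 17.794 ≈ 106.762 kt.
106.762 × 1.852 ≈ 197.72 km/h → 198 km/h.

198 km/h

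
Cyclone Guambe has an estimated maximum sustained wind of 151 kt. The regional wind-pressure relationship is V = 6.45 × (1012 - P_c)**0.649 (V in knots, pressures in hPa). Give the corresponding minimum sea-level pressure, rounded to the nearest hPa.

ΔP = (V / 6.45)^(1/0.649) = (151/6.45)^1.541.
151/6.45 = 23.411; 23.411^1.541 ≈ 128.84 hPa.
P_c = 1012 − 128.84 = 883.16 ≈ 883 hPa.

883 hPa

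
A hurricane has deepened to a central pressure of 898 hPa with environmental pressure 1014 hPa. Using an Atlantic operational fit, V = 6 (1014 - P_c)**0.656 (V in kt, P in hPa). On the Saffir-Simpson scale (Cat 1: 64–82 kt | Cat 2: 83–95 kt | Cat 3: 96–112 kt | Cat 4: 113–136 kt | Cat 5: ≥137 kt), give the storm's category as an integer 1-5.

ΔP = 1014 − 898 = 116 hPa.
V ≈ 6 × 116^0.656 = 6 × 22.61 ≈ 136 kt.
136 kt falls in the Category 4 band.

4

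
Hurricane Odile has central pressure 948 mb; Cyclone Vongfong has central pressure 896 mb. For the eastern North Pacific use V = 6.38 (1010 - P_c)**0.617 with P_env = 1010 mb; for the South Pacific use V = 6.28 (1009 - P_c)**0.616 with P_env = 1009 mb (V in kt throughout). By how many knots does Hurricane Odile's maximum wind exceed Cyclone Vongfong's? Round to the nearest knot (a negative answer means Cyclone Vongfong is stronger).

Hurricane Odile: ΔP = 62; V ≈ 6.38 × 62^0.617 ≈ 81.42 kt.
Cyclone Vongfong: ΔP = 113; V ≈ 6.28 × 113^0.616 ≈ 115.52 kt.
Difference ≈ 81.42 − 115.52 = -34.10 → -34 kt.

-34 kt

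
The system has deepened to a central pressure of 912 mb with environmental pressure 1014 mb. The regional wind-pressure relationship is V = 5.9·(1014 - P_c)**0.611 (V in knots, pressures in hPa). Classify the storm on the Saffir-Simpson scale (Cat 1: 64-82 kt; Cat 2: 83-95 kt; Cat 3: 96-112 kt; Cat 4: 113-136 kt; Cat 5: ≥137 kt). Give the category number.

3

ΔP = 1014 − 912 = 102 mb.
V ≈ 5.9 × 102^0.611 = 5.9 × 16.88 ≈ 100 kt.
100 kt falls in the Category 3 band.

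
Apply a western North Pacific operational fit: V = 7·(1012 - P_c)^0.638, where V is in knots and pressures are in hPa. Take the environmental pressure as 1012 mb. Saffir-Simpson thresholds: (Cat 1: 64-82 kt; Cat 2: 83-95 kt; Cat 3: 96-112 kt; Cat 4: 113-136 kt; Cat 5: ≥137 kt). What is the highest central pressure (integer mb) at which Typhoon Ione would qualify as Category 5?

Category 5 begins at V = 137 kt.
Required ΔP = (137/7)^(1/0.638) = 19.571^1.567 ≈ 105.80 mb.
P_c ≤ 1012 − 105.80 = 906.20, so the highest integer P_c is 906 mb.

906 mb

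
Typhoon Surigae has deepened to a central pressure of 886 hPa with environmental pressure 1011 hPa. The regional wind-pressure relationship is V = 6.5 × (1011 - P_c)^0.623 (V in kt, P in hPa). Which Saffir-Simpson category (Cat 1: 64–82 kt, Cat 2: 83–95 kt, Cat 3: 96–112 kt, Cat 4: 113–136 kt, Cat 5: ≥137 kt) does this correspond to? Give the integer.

ΔP = 1011 − 886 = 125 hPa.
V ≈ 6.5 × 125^0.623 = 6.5 × 20.25 ≈ 132 kt.
132 kt falls in the Category 4 band.

4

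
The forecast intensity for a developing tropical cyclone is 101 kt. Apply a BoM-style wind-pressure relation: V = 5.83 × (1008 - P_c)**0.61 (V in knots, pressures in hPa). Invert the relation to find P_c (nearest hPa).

ΔP = (V / 5.83)^(1/0.61) = (101/5.83)^1.639.
101/5.83 = 17.324; 17.324^1.639 ≈ 107.29 hPa.
P_c = 1008 − 107.29 = 900.71 ≈ 901 hPa.

901 hPa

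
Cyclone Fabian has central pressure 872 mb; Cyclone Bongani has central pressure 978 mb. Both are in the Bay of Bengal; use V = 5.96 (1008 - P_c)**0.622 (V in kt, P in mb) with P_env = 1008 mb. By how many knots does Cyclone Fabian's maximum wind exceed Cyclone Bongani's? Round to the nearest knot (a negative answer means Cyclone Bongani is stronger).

77 kt

Cyclone Fabian: ΔP = 136; V ≈ 5.96 × 136^0.622 ≈ 126.56 kt.
Cyclone Bongani: ΔP = 30; V ≈ 5.96 × 30^0.622 ≈ 49.43 kt.
Difference ≈ 126.56 − 49.43 = 77.13 → 77 kt.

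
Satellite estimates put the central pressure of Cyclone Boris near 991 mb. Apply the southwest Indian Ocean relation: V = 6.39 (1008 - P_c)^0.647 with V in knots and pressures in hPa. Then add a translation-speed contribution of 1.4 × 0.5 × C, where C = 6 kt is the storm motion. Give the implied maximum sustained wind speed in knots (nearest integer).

ΔP = 1008 − 991 = 17 mb.
17^0.647 ≈ 6.253.
V ≈ 6.39 × 6.253 ≈ 40.0 kt.
Translation term: 1.4 × 0.5 × 6 = 4.2 kt.
Corrected V ≈ 44.2 kt → 44 kt.

44 kt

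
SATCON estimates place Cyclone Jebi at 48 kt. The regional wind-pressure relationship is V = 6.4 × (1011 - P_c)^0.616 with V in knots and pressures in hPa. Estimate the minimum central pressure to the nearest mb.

985 mb

ΔP = (V / 6.4)^(1/0.616) = (48/6.4)^1.623.
48/6.4 = 7.500; 7.500^1.623 ≈ 26.34 mb.
P_c = 1011 − 26.34 = 984.66 ≈ 985 mb.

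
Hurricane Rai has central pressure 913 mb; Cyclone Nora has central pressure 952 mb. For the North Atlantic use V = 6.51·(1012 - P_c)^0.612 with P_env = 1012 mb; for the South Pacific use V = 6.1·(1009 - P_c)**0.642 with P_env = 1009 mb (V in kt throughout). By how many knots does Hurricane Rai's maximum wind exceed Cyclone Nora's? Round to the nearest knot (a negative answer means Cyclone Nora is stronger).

27 kt

Hurricane Rai: ΔP = 99; V ≈ 6.51 × 99^0.612 ≈ 108.37 kt.
Cyclone Nora: ΔP = 57; V ≈ 6.1 × 57^0.642 ≈ 81.77 kt.
Difference ≈ 108.37 − 81.77 = 26.60 → 27 kt.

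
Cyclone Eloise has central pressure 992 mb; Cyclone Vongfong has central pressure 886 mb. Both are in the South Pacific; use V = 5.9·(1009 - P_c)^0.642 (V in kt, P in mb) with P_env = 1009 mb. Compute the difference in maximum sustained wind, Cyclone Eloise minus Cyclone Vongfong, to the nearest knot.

-93 kt

Cyclone Eloise: ΔP = 17; V ≈ 5.9 × 17^0.642 ≈ 36.37 kt.
Cyclone Vongfong: ΔP = 123; V ≈ 5.9 × 123^0.642 ≈ 129.59 kt.
Difference ≈ 36.37 − 129.59 = -93.22 → -93 kt.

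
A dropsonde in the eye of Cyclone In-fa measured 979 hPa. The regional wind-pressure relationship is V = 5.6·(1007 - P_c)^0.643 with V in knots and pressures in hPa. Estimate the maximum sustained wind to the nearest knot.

48 kt

ΔP = 1007 − 979 = 28 hPa.
28^0.643 ≈ 8.522.
V ≈ 5.6 × 8.522 ≈ 47.7 kt.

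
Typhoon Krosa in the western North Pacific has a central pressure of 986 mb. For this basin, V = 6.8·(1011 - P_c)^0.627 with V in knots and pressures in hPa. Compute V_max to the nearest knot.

51 kt

ΔP = 1011 − 986 = 25 mb.
25^0.627 ≈ 7.525.
V ≈ 6.8 × 7.525 ≈ 51.2 kt.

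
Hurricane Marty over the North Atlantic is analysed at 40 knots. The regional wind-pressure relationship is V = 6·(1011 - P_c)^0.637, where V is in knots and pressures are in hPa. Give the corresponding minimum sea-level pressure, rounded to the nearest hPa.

991 hPa

ΔP = (V / 6)^(1/0.637) = (40/6)^1.570.
40/6 = 6.667; 6.667^1.570 ≈ 19.65 hPa.
P_c = 1011 − 19.65 = 991.35 ≈ 991 hPa.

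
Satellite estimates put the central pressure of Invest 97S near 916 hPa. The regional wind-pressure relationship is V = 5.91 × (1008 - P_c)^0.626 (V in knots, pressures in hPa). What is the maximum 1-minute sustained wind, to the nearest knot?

ΔP = 1008 − 916 = 92 hPa.
92^0.626 ≈ 16.956.
V ≈ 5.91 × 16.956 ≈ 100.2 kt.

100 kt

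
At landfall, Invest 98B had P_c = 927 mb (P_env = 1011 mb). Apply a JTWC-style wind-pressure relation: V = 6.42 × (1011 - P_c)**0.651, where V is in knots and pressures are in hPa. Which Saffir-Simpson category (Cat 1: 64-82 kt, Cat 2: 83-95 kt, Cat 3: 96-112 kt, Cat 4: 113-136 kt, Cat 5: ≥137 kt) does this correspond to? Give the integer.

ΔP = 1011 − 927 = 84 mb.
V ≈ 6.42 × 84^0.651 = 6.42 × 17.89 ≈ 115 kt.
115 kt falls in the Category 4 band.

4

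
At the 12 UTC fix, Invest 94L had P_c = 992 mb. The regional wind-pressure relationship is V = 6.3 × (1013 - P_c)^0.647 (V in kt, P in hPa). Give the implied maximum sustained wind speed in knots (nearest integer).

ΔP = 1013 − 992 = 21 mb.
21^0.647 ≈ 7.169.
V ≈ 6.3 × 7.169 ≈ 45.2 kt.

45 kt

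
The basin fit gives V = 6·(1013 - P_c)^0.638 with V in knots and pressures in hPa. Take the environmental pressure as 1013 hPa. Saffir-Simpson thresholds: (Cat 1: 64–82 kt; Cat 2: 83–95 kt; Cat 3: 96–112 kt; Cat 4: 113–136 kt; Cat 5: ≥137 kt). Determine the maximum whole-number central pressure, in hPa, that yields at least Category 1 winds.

972 hPa

Category 1 begins at V = 64 kt.
Required ΔP = (64/6)^(1/0.638) = 10.667^1.567 ≈ 40.86 hPa.
P_c ≤ 1013 − 40.86 = 972.14, so the highest integer P_c is 972 hPa.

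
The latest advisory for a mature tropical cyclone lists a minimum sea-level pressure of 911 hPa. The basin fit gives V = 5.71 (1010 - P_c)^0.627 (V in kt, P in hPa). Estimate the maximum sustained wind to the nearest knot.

ΔP = 1010 − 911 = 99 hPa.
99^0.627 ≈ 17.835.
V ≈ 5.71 × 17.835 ≈ 101.8 kt.

102 kt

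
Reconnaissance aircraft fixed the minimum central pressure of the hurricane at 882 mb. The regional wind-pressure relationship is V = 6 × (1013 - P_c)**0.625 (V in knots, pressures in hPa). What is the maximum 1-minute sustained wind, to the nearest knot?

126 kt

ΔP = 1013 − 882 = 131 mb.
131^0.625 ≈ 21.052.
V ≈ 6 × 21.052 ≈ 126.3 kt.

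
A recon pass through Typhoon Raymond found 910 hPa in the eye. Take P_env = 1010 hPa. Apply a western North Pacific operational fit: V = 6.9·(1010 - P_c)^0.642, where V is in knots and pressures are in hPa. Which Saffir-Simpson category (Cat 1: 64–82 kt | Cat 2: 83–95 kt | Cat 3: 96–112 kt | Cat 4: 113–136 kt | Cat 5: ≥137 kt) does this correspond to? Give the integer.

4

ΔP = 1010 − 910 = 100 hPa.
V ≈ 6.9 × 100^0.642 = 6.9 × 19.23 ≈ 133 kt.
133 kt falls in the Category 4 band.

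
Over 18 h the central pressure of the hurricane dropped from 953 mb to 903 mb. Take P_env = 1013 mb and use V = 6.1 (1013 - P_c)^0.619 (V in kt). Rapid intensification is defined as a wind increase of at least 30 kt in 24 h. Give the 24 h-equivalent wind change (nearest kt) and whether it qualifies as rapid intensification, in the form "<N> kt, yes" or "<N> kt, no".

V₁: ΔP = 60, V ≈ 6.1 × 60^0.619 ≈ 76.91 kt.
V₂: ΔP = 110, V ≈ 6.1 × 110^0.619 ≈ 111.93 kt.
ΔV over 18 h = 35.02 kt → 24 h equivalent = 35.02 × 24/18 ≈ 46.69 kt.
47 kt ≥ 30 kt ⇒ rapid intensification.

47 kt, yes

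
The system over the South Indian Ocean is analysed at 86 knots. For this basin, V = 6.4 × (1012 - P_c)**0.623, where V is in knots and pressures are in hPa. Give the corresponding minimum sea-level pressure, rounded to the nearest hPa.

947 hPa

ΔP = (V / 6.4)^(1/0.623) = (86/6.4)^1.605.
86/6.4 = 13.438; 13.438^1.605 ≈ 64.73 hPa.
P_c = 1012 − 64.73 = 947.27 ≈ 947 hPa.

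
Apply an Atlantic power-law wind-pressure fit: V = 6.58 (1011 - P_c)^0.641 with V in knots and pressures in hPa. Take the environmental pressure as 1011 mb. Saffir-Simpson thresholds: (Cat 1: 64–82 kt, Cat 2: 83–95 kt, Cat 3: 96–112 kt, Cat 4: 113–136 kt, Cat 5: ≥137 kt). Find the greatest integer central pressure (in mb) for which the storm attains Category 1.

976 mb

Category 1 begins at V = 64 kt.
Required ΔP = (64/6.58)^(1/0.641) = 9.726^1.560 ≈ 34.78 mb.
P_c ≤ 1011 − 34.78 = 976.22, so the highest integer P_c is 976 mb.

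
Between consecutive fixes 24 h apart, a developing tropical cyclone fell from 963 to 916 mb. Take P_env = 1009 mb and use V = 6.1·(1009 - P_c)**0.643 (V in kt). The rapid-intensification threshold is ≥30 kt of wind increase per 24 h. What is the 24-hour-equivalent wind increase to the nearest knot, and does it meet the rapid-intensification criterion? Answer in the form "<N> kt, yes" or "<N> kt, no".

41 kt, yes

V₁: ΔP = 46, V ≈ 6.1 × 46^0.643 ≈ 71.53 kt.
V₂: ΔP = 93, V ≈ 6.1 × 93^0.643 ≈ 112.48 kt.
ΔV over 24 h = 40.95 kt → 24 h equivalent = 40.95 × 24/24 ≈ 40.95 kt.
41 kt ≥ 30 kt ⇒ rapid intensification.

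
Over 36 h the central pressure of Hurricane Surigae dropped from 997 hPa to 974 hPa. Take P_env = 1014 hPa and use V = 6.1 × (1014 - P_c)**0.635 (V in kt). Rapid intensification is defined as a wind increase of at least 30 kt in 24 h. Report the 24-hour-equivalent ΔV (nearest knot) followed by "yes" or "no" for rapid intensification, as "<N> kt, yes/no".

V₁: ΔP = 17, V ≈ 6.1 × 17^0.635 ≈ 36.87 kt.
V₂: ΔP = 40, V ≈ 6.1 × 40^0.635 ≈ 63.48 kt.
ΔV over 36 h = 26.61 kt → 24 h equivalent = 26.61 × 24/36 ≈ 17.74 kt.
18 kt < 30 kt ⇒ not rapid intensification.

18 kt, no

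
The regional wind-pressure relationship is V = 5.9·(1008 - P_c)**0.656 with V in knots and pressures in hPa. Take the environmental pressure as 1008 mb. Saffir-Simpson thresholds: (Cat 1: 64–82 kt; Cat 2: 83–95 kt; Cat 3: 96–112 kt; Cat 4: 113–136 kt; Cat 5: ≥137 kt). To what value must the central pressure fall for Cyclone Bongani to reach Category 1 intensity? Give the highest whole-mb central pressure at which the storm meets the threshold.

Category 1 begins at V = 64 kt.
Required ΔP = (64/5.9)^(1/0.656) = 10.847^1.524 ≈ 37.87 mb.
P_c ≤ 1008 − 37.87 = 970.13, so the highest integer P_c is 970 mb.

970 mb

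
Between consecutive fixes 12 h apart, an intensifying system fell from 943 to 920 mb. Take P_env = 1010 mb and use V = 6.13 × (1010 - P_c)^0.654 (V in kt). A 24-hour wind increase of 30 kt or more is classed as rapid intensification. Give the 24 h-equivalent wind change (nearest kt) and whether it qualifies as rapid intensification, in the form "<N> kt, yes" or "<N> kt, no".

41 kt, yes

V₁: ΔP = 67, V ≈ 6.13 × 67^0.654 ≈ 95.88 kt.
V₂: ΔP = 90, V ≈ 6.13 × 90^0.654 ≈ 116.29 kt.
ΔV over 12 h = 20.41 kt → 24 h equivalent = 20.41 × 24/12 ≈ 40.82 kt.
41 kt ≥ 30 kt ⇒ rapid intensification.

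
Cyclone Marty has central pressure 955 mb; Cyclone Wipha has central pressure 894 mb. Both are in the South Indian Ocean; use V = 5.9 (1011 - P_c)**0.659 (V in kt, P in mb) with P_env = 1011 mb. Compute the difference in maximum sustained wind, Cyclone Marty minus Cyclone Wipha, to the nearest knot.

-52 kt

Cyclone Marty: ΔP = 56; V ≈ 5.9 × 56^0.659 ≈ 83.74 kt.
Cyclone Wipha: ΔP = 117; V ≈ 5.9 × 117^0.659 ≈ 136.08 kt.
Difference ≈ 83.74 − 136.08 = -52.34 → -52 kt.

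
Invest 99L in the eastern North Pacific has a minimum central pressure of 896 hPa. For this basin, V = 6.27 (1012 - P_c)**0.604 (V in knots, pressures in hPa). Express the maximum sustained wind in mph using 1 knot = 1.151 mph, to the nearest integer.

ΔP = 1012 − 896 = 116 hPa.
V ≈ 6.27 × 116^0.604 = 6.27 × 17.658 ≈ 110.713 kt.
110.713 × 1.151 ≈ 127.43 mph → 127 mph.

127 mph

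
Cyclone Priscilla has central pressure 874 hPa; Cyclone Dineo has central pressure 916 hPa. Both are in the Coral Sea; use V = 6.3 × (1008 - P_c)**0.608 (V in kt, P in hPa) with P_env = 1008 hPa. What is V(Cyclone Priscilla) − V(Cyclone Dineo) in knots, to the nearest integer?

Cyclone Priscilla: ΔP = 134; V ≈ 6.3 × 134^0.608 ≈ 123.77 kt.
Cyclone Dineo: ΔP = 92; V ≈ 6.3 × 92^0.608 ≈ 98.47 kt.
Difference ≈ 123.77 − 98.47 = 25.30 → 25 kt.

25 kt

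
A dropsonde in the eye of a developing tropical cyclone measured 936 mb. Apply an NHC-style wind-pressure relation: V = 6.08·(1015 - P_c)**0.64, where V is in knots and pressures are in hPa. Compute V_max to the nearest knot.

100 kt

ΔP = 1015 − 936 = 79 mb.
79^0.64 ≈ 16.386.
V ≈ 6.08 × 16.386 ≈ 99.6 kt.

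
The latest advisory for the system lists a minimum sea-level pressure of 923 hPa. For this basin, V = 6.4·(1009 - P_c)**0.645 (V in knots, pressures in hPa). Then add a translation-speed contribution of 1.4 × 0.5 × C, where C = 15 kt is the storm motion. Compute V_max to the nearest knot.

124 kt

ΔP = 1009 − 923 = 86 hPa.
86^0.645 ≈ 17.691.
V ≈ 6.4 × 17.691 ≈ 113.2 kt.
Translation term: 1.4 × 0.5 × 15 = 10.5 kt.
Corrected V ≈ 123.7 kt → 124 kt.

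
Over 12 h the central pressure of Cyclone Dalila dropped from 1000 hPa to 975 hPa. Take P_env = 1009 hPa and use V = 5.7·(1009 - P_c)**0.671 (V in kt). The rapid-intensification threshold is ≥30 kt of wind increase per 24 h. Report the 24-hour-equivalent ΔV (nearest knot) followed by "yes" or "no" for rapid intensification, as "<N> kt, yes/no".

V₁: ΔP = 9, V ≈ 5.7 × 9^0.671 ≈ 24.90 kt.
V₂: ΔP = 34, V ≈ 5.7 × 34^0.671 ≈ 60.74 kt.
ΔV over 12 h = 35.84 kt → 24 h equivalent = 35.84 × 24/12 ≈ 71.68 kt.
72 kt ≥ 30 kt ⇒ rapid intensification.

72 kt, yes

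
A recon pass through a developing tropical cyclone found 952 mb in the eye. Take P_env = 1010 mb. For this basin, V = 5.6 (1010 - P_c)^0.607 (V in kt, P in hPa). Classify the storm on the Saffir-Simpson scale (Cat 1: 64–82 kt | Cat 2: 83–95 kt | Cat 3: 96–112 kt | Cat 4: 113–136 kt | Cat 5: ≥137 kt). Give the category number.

1

ΔP = 1010 − 952 = 58 mb.
V ≈ 5.6 × 58^0.607 = 5.6 × 11.76 ≈ 66 kt.
66 kt falls in the Category 1 band.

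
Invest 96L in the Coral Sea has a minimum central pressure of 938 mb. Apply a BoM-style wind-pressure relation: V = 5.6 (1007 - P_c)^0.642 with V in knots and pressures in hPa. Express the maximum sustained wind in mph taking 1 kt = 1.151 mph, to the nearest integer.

98 mph

ΔP = 1007 − 938 = 69 mb.
V ≈ 5.6 × 69^0.642 = 5.6 × 15.154 ≈ 84.865 kt.
84.865 × 1.151 ≈ 97.68 mph → 98 mph.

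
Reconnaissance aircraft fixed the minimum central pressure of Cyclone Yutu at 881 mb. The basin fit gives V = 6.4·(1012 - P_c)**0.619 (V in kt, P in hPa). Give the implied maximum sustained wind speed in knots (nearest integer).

131 kt

ΔP = 1012 − 881 = 131 mb.
131^0.619 ≈ 20.445.
V ≈ 6.4 × 20.445 ≈ 130.8 kt.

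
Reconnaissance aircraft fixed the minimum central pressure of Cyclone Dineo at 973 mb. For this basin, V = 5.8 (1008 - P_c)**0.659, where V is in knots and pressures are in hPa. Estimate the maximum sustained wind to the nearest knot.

ΔP = 1008 − 973 = 35 mb.
35^0.659 ≈ 10.412.
V ≈ 5.8 × 10.412 ≈ 60.4 kt.

60 kt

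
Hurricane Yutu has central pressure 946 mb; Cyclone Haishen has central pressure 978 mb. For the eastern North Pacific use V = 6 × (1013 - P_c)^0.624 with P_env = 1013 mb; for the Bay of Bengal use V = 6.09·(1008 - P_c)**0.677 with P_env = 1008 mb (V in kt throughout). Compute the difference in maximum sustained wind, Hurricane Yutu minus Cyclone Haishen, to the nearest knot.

Hurricane Yutu: ΔP = 67; V ≈ 6 × 67^0.624 ≈ 82.72 kt.
Cyclone Haishen: ΔP = 30; V ≈ 6.09 × 30^0.677 ≈ 60.90 kt.
Difference ≈ 82.72 − 60.90 = 21.82 → 22 kt.

22 kt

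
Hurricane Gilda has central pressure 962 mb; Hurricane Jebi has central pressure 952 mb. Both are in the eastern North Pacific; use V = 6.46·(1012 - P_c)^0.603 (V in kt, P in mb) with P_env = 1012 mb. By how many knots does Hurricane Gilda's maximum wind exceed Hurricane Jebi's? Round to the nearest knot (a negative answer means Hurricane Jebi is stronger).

-8 kt

Hurricane Gilda: ΔP = 50; V ≈ 6.46 × 50^0.603 ≈ 68.35 kt.
Hurricane Jebi: ΔP = 60; V ≈ 6.46 × 60^0.603 ≈ 76.29 kt.
Difference ≈ 68.35 − 76.29 = -7.94 → -8 kt.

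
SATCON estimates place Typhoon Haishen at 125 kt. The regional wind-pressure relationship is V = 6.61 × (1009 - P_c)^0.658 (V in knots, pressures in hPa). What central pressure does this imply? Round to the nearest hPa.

ΔP = (V / 6.61)^(1/0.658) = (125/6.61)^1.520.
125/6.61 = 18.911; 18.911^1.520 ≈ 87.15 hPa.
P_c = 1009 − 87.15 = 921.85 ≈ 922 hPa.

922 hPa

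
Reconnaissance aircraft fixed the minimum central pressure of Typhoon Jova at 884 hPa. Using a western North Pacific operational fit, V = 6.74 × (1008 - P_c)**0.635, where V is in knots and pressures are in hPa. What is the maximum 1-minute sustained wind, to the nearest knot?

144 kt

ΔP = 1008 − 884 = 124 hPa.
124^0.635 ≈ 21.346.
V ≈ 6.74 × 21.346 ≈ 143.9 kt.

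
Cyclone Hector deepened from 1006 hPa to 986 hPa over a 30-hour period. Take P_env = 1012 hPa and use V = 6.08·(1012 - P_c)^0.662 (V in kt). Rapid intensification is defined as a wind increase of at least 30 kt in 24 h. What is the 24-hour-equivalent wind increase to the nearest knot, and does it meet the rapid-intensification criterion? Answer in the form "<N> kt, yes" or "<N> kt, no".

V₁: ΔP = 6, V ≈ 6.08 × 6^0.662 ≈ 19.91 kt.
V₂: ΔP = 26, V ≈ 6.08 × 26^0.662 ≈ 52.56 kt.
ΔV over 30 h = 32.65 kt → 24 h equivalent = 32.65 × 24/30 ≈ 26.12 kt.
26 kt < 30 kt ⇒ not rapid intensification.

26 kt, no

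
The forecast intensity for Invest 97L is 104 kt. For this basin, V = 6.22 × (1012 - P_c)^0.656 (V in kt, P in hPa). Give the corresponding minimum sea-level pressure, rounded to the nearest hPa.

939 hPa

ΔP = (V / 6.22)^(1/0.656) = (104/6.22)^1.524.
104/6.22 = 16.720; 16.720^1.524 ≈ 73.23 hPa.
P_c = 1012 − 73.23 = 938.77 ≈ 939 hPa.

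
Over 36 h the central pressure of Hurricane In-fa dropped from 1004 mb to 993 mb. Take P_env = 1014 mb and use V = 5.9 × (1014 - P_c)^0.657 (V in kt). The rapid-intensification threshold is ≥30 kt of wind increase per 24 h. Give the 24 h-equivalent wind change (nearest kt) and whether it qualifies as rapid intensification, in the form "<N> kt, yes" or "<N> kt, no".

V₁: ΔP = 10, V ≈ 5.9 × 10^0.657 ≈ 26.78 kt.
V₂: ΔP = 21, V ≈ 5.9 × 21^0.657 ≈ 43.61 kt.
ΔV over 36 h = 16.83 kt → 24 h equivalent = 16.83 × 24/36 ≈ 11.22 kt.
11 kt < 30 kt ⇒ not rapid intensification.

11 kt, no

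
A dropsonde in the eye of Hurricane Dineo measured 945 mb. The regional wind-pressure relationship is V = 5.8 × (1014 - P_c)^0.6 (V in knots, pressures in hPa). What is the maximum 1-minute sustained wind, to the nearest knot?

ΔP = 1014 − 945 = 69 mb.
69^0.6 ≈ 12.686.
V ≈ 5.8 × 12.686 ≈ 73.6 kt.

74 kt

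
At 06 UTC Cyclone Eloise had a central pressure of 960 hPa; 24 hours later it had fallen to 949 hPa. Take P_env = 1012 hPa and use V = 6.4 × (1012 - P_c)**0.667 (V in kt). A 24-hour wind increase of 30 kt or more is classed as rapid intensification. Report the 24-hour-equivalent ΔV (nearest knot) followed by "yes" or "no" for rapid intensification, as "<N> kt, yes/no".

V₁: ΔP = 52, V ≈ 6.4 × 52^0.667 ≈ 89.28 kt.
V₂: ΔP = 63, V ≈ 6.4 × 63^0.667 ≈ 101.47 kt.
ΔV over 24 h = 12.19 kt → 24 h equivalent = 12.19 × 24/24 ≈ 12.19 kt.
12 kt < 30 kt ⇒ not rapid intensification.

12 kt, no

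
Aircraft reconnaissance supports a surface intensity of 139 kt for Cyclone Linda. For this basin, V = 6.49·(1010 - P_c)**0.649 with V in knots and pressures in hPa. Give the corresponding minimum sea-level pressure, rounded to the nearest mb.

898 mb

ΔP = (V / 6.49)^(1/0.649) = (139/6.49)^1.541.
139/6.49 = 21.418; 21.418^1.541 ≈ 112.33 mb.
P_c = 1010 − 112.33 = 897.67 ≈ 898 mb.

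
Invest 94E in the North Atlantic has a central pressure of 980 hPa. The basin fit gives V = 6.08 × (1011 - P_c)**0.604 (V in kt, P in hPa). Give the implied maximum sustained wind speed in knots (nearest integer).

48 kt

ΔP = 1011 − 980 = 31 hPa.
31^0.604 ≈ 7.958.
V ≈ 6.08 × 7.958 ≈ 48.4 kt.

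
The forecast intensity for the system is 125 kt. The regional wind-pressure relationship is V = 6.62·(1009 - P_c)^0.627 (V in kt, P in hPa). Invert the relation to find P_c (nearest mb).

ΔP = (V / 6.62)^(1/0.627) = (125/6.62)^1.595.
125/6.62 = 18.882; 18.882^1.595 ≈ 108.44 mb.
P_c = 1009 − 108.44 = 900.56 ≈ 901 mb.

901 mb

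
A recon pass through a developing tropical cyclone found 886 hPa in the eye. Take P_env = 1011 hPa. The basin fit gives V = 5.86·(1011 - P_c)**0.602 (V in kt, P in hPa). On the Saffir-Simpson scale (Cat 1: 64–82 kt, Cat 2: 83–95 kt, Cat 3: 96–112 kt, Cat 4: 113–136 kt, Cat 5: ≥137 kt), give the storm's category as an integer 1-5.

3

ΔP = 1011 − 886 = 125 hPa.
V ≈ 5.86 × 125^0.602 = 5.86 × 18.30 ≈ 107 kt.
107 kt falls in the Category 3 band.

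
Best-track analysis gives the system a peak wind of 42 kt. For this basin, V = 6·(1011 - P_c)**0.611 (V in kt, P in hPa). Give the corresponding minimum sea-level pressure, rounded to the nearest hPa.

987 hPa

ΔP = (V / 6)^(1/0.611) = (42/6)^1.637.
42/6 = 7.000; 7.000^1.637 ≈ 24.16 hPa.
P_c = 1011 − 24.16 = 986.84 ≈ 987 hPa.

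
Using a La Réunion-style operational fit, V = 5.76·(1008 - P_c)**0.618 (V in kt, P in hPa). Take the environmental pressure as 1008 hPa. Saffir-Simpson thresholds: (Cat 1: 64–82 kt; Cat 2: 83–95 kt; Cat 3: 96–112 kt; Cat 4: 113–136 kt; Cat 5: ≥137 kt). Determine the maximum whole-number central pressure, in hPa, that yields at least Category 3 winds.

Category 3 begins at V = 96 kt.
Required ΔP = (96/5.76)^(1/0.618) = 16.667^1.618 ≈ 94.86 hPa.
P_c ≤ 1008 − 94.86 = 913.14, so the highest integer P_c is 913 hPa.

913 hPa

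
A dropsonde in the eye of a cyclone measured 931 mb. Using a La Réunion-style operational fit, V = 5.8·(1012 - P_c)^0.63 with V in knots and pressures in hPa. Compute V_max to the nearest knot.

92 kt

ΔP = 1012 − 931 = 81 mb.
81^0.63 ≈ 15.935.
V ≈ 5.8 × 15.935 ≈ 92.4 kt.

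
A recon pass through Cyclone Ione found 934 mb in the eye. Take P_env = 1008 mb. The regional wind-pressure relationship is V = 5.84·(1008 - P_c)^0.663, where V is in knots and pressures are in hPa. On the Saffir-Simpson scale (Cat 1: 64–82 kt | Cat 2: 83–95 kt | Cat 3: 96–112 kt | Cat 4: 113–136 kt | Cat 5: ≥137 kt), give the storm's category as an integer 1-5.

3

ΔP = 1008 − 934 = 74 mb.
V ≈ 5.84 × 74^0.663 = 5.84 × 17.35 ≈ 101 kt.
101 kt falls in the Category 3 band.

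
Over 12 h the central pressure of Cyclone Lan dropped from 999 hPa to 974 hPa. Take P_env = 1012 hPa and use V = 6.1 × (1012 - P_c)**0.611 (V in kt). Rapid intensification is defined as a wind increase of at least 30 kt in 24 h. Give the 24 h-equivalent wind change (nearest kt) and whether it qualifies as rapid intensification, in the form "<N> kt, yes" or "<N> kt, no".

V₁: ΔP = 13, V ≈ 6.1 × 13^0.611 ≈ 29.24 kt.
V₂: ΔP = 38, V ≈ 6.1 × 38^0.611 ≈ 56.31 kt.
ΔV over 12 h = 27.07 kt → 24 h equivalent = 27.07 × 24/12 ≈ 54.14 kt.
54 kt ≥ 30 kt ⇒ rapid intensification.

54 kt, yes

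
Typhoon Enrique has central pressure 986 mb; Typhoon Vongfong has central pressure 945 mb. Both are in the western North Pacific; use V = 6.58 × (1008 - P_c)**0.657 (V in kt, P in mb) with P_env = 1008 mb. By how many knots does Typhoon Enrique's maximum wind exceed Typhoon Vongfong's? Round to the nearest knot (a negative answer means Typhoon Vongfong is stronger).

Typhoon Enrique: ΔP = 22; V ≈ 6.58 × 22^0.657 ≈ 50.14 kt.
Typhoon Vongfong: ΔP = 63; V ≈ 6.58 × 63^0.657 ≈ 100.09 kt.
Difference ≈ 50.14 − 100.09 = -49.95 → -50 kt.

-50 kt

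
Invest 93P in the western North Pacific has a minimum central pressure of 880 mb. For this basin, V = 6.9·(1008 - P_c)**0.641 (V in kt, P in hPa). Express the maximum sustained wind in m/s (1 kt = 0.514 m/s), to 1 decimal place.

79.5 m/s

ΔP = 1008 − 880 = 128 mb.
V ≈ 6.9 × 128^0.641 = 6.9 × 22.424 ≈ 154.729 kt.
154.729 × 0.514 ≈ 79.53 m/s → 79.5 m/s.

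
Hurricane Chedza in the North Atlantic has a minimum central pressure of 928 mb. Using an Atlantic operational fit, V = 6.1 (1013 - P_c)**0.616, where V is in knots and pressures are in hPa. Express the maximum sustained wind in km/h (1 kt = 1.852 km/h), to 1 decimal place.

174.4 km/h

ΔP = 1013 − 928 = 85 mb.
V ≈ 6.1 × 85^0.616 = 6.1 × 15.436 ≈ 94.157 kt.
94.157 × 1.852 ≈ 174.38 km/h → 174.4 km/h.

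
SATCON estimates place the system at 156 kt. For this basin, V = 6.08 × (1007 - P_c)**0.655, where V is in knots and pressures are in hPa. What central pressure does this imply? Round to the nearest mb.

ΔP = (V / 6.08)^(1/0.655) = (156/6.08)^1.527.
156/6.08 = 25.658; 25.658^1.527 ≈ 141.74 mb.
P_c = 1007 − 141.74 = 865.26 ≈ 865 mb.

865 mb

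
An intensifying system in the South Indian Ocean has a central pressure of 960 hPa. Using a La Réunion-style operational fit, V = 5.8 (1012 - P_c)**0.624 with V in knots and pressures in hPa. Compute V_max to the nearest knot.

ΔP = 1012 − 960 = 52 hPa.
52^0.624 ≈ 11.770.
V ≈ 5.8 × 11.770 ≈ 68.3 kt.

68 kt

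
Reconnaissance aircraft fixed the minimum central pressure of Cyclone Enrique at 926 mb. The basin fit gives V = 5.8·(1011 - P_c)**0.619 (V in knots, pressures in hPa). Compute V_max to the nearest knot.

91 kt

ΔP = 1011 − 926 = 85 mb.
85^0.619 ≈ 15.643.
V ≈ 5.8 × 15.643 ≈ 90.7 kt.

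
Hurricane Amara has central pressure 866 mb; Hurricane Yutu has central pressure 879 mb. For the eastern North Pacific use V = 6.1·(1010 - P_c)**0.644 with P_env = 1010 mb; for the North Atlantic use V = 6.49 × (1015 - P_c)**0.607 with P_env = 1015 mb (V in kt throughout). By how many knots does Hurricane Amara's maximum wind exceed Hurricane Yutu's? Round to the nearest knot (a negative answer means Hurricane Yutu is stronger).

22 kt

Hurricane Amara: ΔP = 144; V ≈ 6.1 × 144^0.644 ≈ 149.73 kt.
Hurricane Yutu: ΔP = 136; V ≈ 6.49 × 136^0.607 ≈ 128.03 kt.
Difference ≈ 149.73 − 128.03 = 21.70 → 22 kt.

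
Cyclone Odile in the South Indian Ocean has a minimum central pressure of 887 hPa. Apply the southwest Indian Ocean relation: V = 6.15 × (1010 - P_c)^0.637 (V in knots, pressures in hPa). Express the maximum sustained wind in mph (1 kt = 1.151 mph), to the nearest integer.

152 mph

ΔP = 1010 − 887 = 123 hPa.
V ≈ 6.15 × 123^0.637 = 6.15 × 21.442 ≈ 131.870 kt.
131.870 × 1.151 ≈ 151.78 mph → 152 mph.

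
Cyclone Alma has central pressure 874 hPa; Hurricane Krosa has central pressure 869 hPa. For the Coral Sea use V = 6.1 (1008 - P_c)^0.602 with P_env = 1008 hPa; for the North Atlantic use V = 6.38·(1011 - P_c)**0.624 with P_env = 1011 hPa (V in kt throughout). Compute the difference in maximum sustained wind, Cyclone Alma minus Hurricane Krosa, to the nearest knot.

-24 kt

Cyclone Alma: ΔP = 134; V ≈ 6.1 × 134^0.602 ≈ 116.37 kt.
Hurricane Krosa: ΔP = 142; V ≈ 6.38 × 142^0.624 ≈ 140.56 kt.
Difference ≈ 116.37 − 140.56 = -24.19 → -24 kt.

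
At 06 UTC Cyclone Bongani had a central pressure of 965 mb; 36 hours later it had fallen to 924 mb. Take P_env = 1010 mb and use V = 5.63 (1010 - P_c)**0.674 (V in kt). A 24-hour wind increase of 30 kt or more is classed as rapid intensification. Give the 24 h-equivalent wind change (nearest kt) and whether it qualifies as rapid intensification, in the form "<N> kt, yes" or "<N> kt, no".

V₁: ΔP = 45, V ≈ 5.63 × 45^0.674 ≈ 73.24 kt.
V₂: ΔP = 86, V ≈ 5.63 × 86^0.674 ≈ 113.33 kt.
ΔV over 36 h = 40.09 kt → 24 h equivalent = 40.09 × 24/36 ≈ 26.73 kt.
27 kt < 30 kt ⇒ not rapid intensification.

27 kt, no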